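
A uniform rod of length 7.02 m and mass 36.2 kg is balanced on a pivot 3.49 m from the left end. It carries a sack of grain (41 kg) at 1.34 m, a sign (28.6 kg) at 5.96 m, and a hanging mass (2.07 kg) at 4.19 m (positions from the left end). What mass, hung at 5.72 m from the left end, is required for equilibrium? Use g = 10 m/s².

Taking torques about the pivot (at 3.49 m from the left end):
Beam weight: 36.2 × 10 = 362 N down at 3.51 m → arm 0.02 m, τ = 362 × 0.02 = 7.24 N·m clockwise.
Sack of grain: 41 × 10 = 410 N down at 1.34 m → arm 2.15 m, τ = 410 × 2.15 = 881.5 N·m counterclockwise.
Sign: 28.6 × 10 = 286 N down at 5.96 m → arm 2.47 m, τ = 286 × 2.47 = 706.4 N·m clockwise.
Hanging mass: 2.07 × 10 = 20.7 N down at 4.19 m → arm 0.7 m, τ = 20.7 × 0.7 = 14.49 N·m clockwise.
Net moment of known loads = 153.4 N·m counterclockwise.
An unknown mass m at 5.72 m has arm 2.23 m; its moment is m·g·2.23 clockwise.
For rotational equilibrium, m × 10 × 2.23 = 153.4, so m = 153.4 / (10 × 2.23) = 6.88 kg.

m ≈ 6.88 kg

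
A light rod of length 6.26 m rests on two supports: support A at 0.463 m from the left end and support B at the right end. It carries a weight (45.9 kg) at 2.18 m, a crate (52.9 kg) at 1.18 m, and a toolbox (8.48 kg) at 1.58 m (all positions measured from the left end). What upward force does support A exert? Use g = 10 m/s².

R_A ≈ 855 N

Sum moments about support B (its reaction then has zero moment arm).
Weight: 45.9 × 10 = 459 N down at 2.18 m → arm 4.08 m, τ = 459 × 4.08 = 1873 N·m counterclockwise.
Crate: 52.9 × 10 = 529 N down at 1.18 m → arm 5.08 m, τ = 529 × 5.08 = 2687 N·m counterclockwise.
Toolbox: 8.48 × 10 = 84.8 N down at 1.58 m → arm 4.68 m, τ = 84.8 × 4.68 = 396.9 N·m counterclockwise.
Net load moment about support B = 4957 N·m counterclockwise.
Reaction R at support A is upward at 0.463 m, arm 5.797 m → moment R × 5.797 clockwise.
Setting net torque to zero: R × 5.797 = 4957 → R = 855 N.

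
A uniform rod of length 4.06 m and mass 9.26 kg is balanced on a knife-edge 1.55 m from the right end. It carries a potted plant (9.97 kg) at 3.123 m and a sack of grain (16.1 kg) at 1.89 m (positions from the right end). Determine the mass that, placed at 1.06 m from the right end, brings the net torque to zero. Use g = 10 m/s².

m ≈ 52.2 kg

About the knife-edge (at 1.55 m from the right end):
Beam weight: 9.26 × 10 = 92.6 N down at 2.03 m → arm 0.48 m, τ = 92.6 × 0.48 = 44.45 N·m counterclockwise.
Potted plant: 9.97 × 10 = 99.7 N down at 3.123 m → arm 1.573 m, τ = 99.7 × 1.573 = 156.8 N·m counterclockwise.
Sack of grain: 16.1 × 10 = 161 N down at 1.89 m → arm 0.34 m, τ = 161 × 0.34 = 54.74 N·m counterclockwise.
Net moment of known loads = 256 N·m counterclockwise.
An unknown mass m at 1.06 m has arm 0.49 m; its moment is m·g·0.49 clockwise.
For rotational equilibrium, m × 10 × 0.49 = 256, so m = 256 / (10 × 0.49) = 52.2 kg.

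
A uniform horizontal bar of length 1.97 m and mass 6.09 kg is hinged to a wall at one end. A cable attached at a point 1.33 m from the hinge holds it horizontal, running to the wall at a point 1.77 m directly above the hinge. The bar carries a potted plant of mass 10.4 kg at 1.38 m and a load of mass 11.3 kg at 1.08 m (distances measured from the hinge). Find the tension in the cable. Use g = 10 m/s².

About the hinge:
Beam weight: 6.09 × 10 = 60.9 N down at 0.985 m → arm 0.985 m, τ = 60.9 × 0.985 = 59.99 N·m clockwise.
Potted plant: 10.4 × 10 = 104 N down at 1.38 m → arm 1.38 m, τ = 104 × 1.38 = 143.5 N·m clockwise.
Load: 11.3 × 10 = 113 N down at 1.08 m → arm 1.08 m, τ = 113 × 1.08 = 122 N·m clockwise.
Total clockwise load moment = 325.5 N·m.
The cable tension T acts at 1.33 m; only its component perpendicular to the bar, T sinθ, produces torque. sinθ = h/√(h²+d²) = 1.77/√(1.77²+1.33²) = 0.7995.
Στ = 0 ⇒ T × 1.33 × 0.7995 = 325.5 ⇒ T = 325.5 / 1.063 = 306 N.

T ≈ 306 N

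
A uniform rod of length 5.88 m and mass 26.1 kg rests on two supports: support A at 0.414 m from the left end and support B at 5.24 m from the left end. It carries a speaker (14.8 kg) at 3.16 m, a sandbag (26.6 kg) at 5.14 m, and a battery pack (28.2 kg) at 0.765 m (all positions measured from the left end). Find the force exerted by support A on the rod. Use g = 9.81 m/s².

About support B:
Beam weight: 26.1 × 9.81 = 256 N down at 2.94 m → arm 2.3 m, τ = 256 × 2.3 = 588.8 N·m counterclockwise.
Speaker: 14.8 × 9.81 = 145.2 N down at 3.16 m → arm 2.08 m, τ = 145.2 × 2.08 = 302 N·m counterclockwise.
Sandbag: 26.6 × 9.81 = 260.9 N down at 5.14 m → arm 0.1 m, τ = 260.9 × 0.1 = 26.09 N·m counterclockwise.
Battery pack: 28.2 × 9.81 = 276.6 N down at 0.765 m → arm 4.475 m, τ = 276.6 × 4.475 = 1238 N·m counterclockwise.
Net load moment about support B = 2155 N·m counterclockwise.
Reaction R at support A is upward at 0.414 m, arm 4.826 m → moment R × 4.826 clockwise.
Balancing moments: R × 4.826 = 2155, giving R = 447 N.

R_A ≈ 447 N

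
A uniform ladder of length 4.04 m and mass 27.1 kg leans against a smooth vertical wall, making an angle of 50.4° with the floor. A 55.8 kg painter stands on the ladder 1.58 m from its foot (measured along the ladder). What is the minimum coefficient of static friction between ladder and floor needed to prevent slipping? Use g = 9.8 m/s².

μ_min ≈ 0.353

About the foot of the ladder:
Ladder weight 27.1×9.8 = 265.6 N acts at 2.02 m along the ladder; its horizontal arm is 2.02·cos50.4° = 1.288 m → τ = 342.1 N·m clockwise.
Painter: 55.8×9.8 = 546.8 N at 1.58 m → arm 1.007 m → τ = 550.6 N·m clockwise.
Wall normal N acts horizontally at the top; its moment arm is the height L sinθ = 4.04·sin50.4° = 3.113 m, counterclockwise.
Balancing moments: N × 3.113 = 892.7, giving N = 286.8 N.
ΣFx = 0 ⇒ f = N_wall = 286.8 N. ΣFy = 0 ⇒ N_floor = 812.4 N.
μ_min = f / N_floor = 286.8 / 812.4 = 0.353.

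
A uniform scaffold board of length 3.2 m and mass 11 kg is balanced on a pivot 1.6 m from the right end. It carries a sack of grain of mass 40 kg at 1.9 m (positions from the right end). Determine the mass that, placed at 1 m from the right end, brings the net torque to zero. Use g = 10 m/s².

m ≈ 20 kg

Taking torques about the pivot (at 1.6 m from the right end):
Beam weight: acts at the pivot, moment arm 0 → no torque.
Sack of grain: 40 × 10 = 400 N down at 1.9 m → arm 0.3 m, τ = 400 × 0.3 = 120 N·m counterclockwise.
Net moment of known loads = 120 N·m counterclockwise.
An unknown mass m at 1 m has arm 0.6 m; its moment is m·g·0.6 clockwise.
Balancing moments: m × 10 × 0.6 = 120, giving m = 120 / (10 × 0.6) = 20 kg.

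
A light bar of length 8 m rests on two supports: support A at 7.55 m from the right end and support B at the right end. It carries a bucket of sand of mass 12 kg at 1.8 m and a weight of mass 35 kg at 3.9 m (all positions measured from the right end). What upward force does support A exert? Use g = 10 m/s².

Take moments about support B.
Bucket of sand: 12 × 10 = 120 N down at 1.8 m → arm 1.8 m, τ = 120 × 1.8 = 216 N·m counterclockwise.
Weight: 35 × 10 = 350 N down at 3.9 m → arm 3.9 m, τ = 350 × 3.9 = 1365 N·m counterclockwise.
Net load moment about support B = 1581 N·m counterclockwise.
Reaction R at support A is upward at 7.55 m, arm 7.55 m → moment R × 7.55 clockwise.
Στ = 0 ⇒ R × 7.55 = 1581 ⇒ R = 209 N.

R_A ≈ 209 N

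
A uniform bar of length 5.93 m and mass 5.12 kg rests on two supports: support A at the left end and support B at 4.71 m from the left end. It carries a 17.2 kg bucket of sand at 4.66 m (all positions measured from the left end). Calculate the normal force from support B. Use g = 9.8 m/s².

R_B ≈ 198 N

Choose support A as the axis so its reaction then has zero moment arm.
Beam weight: 5.12 × 9.8 = 50.18 N down at 2.965 m → arm 2.965 m, τ = 50.18 × 2.965 = 148.8 N·m clockwise.
Bucket of sand: 17.2 × 9.8 = 168.6 N down at 4.66 m → arm 4.66 m, τ = 168.6 × 4.66 = 785.7 N·m clockwise.
Net load moment about support A = 934.5 N·m clockwise.
Reaction R at support B is upward at 4.71 m, arm 4.71 m → moment R × 4.71 counterclockwise.
For rotational equilibrium, R × 4.71 = 934.5, so R = 198 N.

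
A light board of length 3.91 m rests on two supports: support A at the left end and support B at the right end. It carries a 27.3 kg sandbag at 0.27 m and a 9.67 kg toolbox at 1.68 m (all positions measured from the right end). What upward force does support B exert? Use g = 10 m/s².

R_B ≈ 309 N

Taking torques about support A:
Sandbag: 27.3 × 10 = 273 N down at 0.27 m → arm 3.64 m, τ = 273 × 3.64 = 993.7 N·m clockwise.
Toolbox: 9.67 × 10 = 96.7 N down at 1.68 m → arm 2.23 m, τ = 96.7 × 2.23 = 215.6 N·m clockwise.
Net load moment about support A = 1209 N·m clockwise.
Reaction R at support B is upward at 0 m, arm 3.91 m → moment R × 3.91 counterclockwise.
For rotational equilibrium, R × 3.91 = 1209, so R = 309 N.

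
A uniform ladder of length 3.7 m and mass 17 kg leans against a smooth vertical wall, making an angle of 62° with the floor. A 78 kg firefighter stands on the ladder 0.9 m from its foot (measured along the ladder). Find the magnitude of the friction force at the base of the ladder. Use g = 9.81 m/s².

f ≈ 143 N

Taking torques about the foot of the ladder:
Ladder weight 17×9.81 = 166.8 N acts at 1.85 m along the ladder; its horizontal arm is 1.85·cos62° = 0.8685 m → τ = 144.9 N·m clockwise.
Firefighter: 78×9.81 = 765.2 N at 0.9 m → arm 0.4225 m → τ = 323.3 N·m clockwise.
Wall normal N acts horizontally at the top; its moment arm is the height L sinθ = 3.7·sin62° = 3.267 m, counterclockwise.
Στ = 0 ⇒ N × 3.267 = 468.2 ⇒ N = 143 N.
ΣFx = 0: friction at the foot balances the wall's push, so f = N_wall = 143 N.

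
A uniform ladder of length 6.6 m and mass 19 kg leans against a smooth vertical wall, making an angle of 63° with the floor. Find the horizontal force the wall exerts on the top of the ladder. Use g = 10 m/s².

N_wall ≈ 48.4 N

Take moments about the foot of the ladder.
Ladder weight 19×10 = 190 N acts at 3.3 m along the ladder; its horizontal arm is 3.3·cos63° = 1.498 m → τ = 284.6 N·m clockwise.
Wall normal N acts horizontally at the top; its moment arm is the height L sinθ = 6.6·sin63° = 5.881 m, counterclockwise.
For rotational equilibrium, N × 5.881 = 284.6, so N = 48.4 N.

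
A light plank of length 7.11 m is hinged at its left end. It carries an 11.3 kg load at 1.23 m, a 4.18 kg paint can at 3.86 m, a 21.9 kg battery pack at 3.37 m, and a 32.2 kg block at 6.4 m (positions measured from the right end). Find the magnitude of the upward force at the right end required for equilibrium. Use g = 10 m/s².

Choose the left end as the axis so the unknown pivot reaction has zero arm there.
Load: 11.3 × 10 = 113 N down at 1.23 m → arm 5.88 m, τ = 113 × 5.88 = 664.4 N·m clockwise.
Paint can: 4.18 × 10 = 41.8 N down at 3.86 m → arm 3.25 m, τ = 41.8 × 3.25 = 135.8 N·m clockwise.
Battery pack: 21.9 × 10 = 219 N down at 3.37 m → arm 3.74 m, τ = 219 × 3.74 = 819.1 N·m clockwise.
Block: 32.2 × 10 = 322 N down at 6.4 m → arm 0.71 m, τ = 322 × 0.71 = 228.6 N·m clockwise.
Net moment of the loads = 1848 N·m clockwise.
The upward force F acts at the right end, arm 7.11 m, giving F × 7.11 counterclockwise.
For rotational equilibrium, F × 7.11 = 1848, so F = 1848 / 7.11 = 260 N.

F ≈ 260 N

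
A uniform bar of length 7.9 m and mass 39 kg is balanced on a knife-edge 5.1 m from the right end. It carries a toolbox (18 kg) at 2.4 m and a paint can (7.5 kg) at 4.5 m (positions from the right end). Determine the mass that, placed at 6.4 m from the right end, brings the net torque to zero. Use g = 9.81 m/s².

Take moments about the knife-edge (at 5.1 m from the right end).
Beam weight: 39 × 9.81 = 382.6 N down at 3.95 m → arm 1.15 m, τ = 382.6 × 1.15 = 440 N·m clockwise.
Toolbox: 18 × 9.81 = 176.6 N down at 2.4 m → arm 2.7 m, τ = 176.6 × 2.7 = 476.8 N·m clockwise.
Paint can: 7.5 × 9.81 = 73.58 N down at 4.5 m → arm 0.6 m, τ = 73.58 × 0.6 = 44.15 N·m clockwise.
Net moment of known loads = 960.9 N·m clockwise.
An unknown mass m at 6.4 m has arm 1.3 m; its moment is m·g·1.3 counterclockwise.
Balancing moments: m × 9.81 × 1.3 = 960.9, giving m = 960.9 / (9.81 × 1.3) = 75.3 kg.

m ≈ 75.3 kg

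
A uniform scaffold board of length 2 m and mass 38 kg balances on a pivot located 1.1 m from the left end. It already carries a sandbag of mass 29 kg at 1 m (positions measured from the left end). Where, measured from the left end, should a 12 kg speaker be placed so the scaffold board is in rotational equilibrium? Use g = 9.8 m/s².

x ≈ 1.66 m from the left end

Choose the pivot (at 1.1 m from the left end) as the axis so the support reaction has zero arm there.
Beam weight: 38 × 9.8 = 372.4 N down at 1 m → arm 0.1 m, τ = 372.4 × 0.1 = 37.24 N·m counterclockwise.
Sandbag: 29 × 9.8 = 284.2 N down at 1 m → arm 0.1 m, τ = 284.2 × 0.1 = 28.42 N·m counterclockwise.
Net moment of existing loads = 65.66 N·m counterclockwise.
The speaker weighs 12 × 9.8 = 117.6 N and must supply an equal clockwise moment, so its lever arm about the pivot is 65.66 / 117.6 = 0.558 m.
That puts it at 1.1 + 0.558 = 1.66 m from the left end.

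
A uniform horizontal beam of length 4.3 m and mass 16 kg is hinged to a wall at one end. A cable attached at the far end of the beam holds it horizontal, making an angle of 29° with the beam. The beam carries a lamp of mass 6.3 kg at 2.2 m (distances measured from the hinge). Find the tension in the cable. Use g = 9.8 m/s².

T ≈ 227 N

Taking torques about the hinge:
Beam weight: 16 × 9.8 = 156.8 N down at 2.15 m → arm 2.15 m, τ = 156.8 × 2.15 = 337.1 N·m clockwise.
Lamp: 6.3 × 9.8 = 61.74 N down at 2.2 m → arm 2.2 m, τ = 61.74 × 2.2 = 135.8 N·m clockwise.
Total clockwise load moment = 472.9 N·m.
The cable tension T acts at 4.3 m; only its component perpendicular to the beam, T sinθ, produces torque. sin 29° = 0.4848.
Setting net torque to zero: T × 4.3 × 0.4848 = 472.9 → T = 472.9 / 2.085 = 227 N.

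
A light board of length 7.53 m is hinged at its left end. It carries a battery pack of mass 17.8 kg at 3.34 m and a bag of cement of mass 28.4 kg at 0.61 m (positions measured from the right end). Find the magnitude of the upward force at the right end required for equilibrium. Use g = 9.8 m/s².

Choose the left end as the axis so the unknown pivot reaction has zero arm there.
Battery pack: 17.8 × 9.8 = 174.4 N down at 3.34 m → arm 4.19 m, τ = 174.4 × 4.19 = 730.7 N·m clockwise.
Bag of cement: 28.4 × 9.8 = 278.3 N down at 0.61 m → arm 6.92 m, τ = 278.3 × 6.92 = 1926 N·m clockwise.
Net moment of the loads = 2657 N·m clockwise.
The upward force F acts at the right end, arm 7.53 m, giving F × 7.53 counterclockwise.
Στ = 0 ⇒ F × 7.53 = 2657 ⇒ F = 2657 / 7.53 = 353 N.

F ≈ 353 N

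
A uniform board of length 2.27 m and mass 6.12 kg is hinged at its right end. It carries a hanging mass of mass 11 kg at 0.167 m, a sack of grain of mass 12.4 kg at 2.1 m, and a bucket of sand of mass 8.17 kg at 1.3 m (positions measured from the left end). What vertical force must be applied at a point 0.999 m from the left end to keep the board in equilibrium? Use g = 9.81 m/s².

F ≈ 310 N

Choose the right end as the axis so the unknown pivot reaction has zero arm there.
Beam weight: 6.12 × 9.81 = 60.04 N down at 1.135 m → arm 1.135 m, τ = 60.04 × 1.135 = 68.15 N·m counterclockwise.
Hanging mass: 11 × 9.81 = 107.9 N down at 0.167 m → arm 2.103 m, τ = 107.9 × 2.103 = 226.9 N·m counterclockwise.
Sack of grain: 12.4 × 9.81 = 121.6 N down at 2.1 m → arm 0.17 m, τ = 121.6 × 0.17 = 20.67 N·m counterclockwise.
Bucket of sand: 8.17 × 9.81 = 80.15 N down at 1.3 m → arm 0.97 m, τ = 80.15 × 0.97 = 77.75 N·m counterclockwise.
Net moment of the loads = 393.5 N·m counterclockwise.
The upward force F acts at a point 0.999 m from the left end, arm 1.271 m, giving F × 1.271 clockwise.
Balancing moments: F × 1.271 = 393.5, giving F = 393.5 / 1.271 = 310 N.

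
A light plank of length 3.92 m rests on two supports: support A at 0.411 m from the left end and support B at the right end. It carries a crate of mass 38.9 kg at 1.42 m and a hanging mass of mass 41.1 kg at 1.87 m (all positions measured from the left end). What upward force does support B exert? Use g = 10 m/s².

Sum moments about support A (its reaction then has zero moment arm).
Crate: 38.9 × 10 = 389 N down at 1.42 m → arm 1.009 m, τ = 389 × 1.009 = 392.5 N·m clockwise.
Hanging mass: 41.1 × 10 = 411 N down at 1.87 m → arm 1.459 m, τ = 411 × 1.459 = 599.6 N·m clockwise.
Net load moment about support A = 992.1 N·m clockwise.
Reaction R at support B is upward at 3.92 m, arm 3.509 m → moment R × 3.509 counterclockwise.
Στ = 0 ⇒ R × 3.509 = 992.1 ⇒ R = 283 N.

R_B ≈ 283 N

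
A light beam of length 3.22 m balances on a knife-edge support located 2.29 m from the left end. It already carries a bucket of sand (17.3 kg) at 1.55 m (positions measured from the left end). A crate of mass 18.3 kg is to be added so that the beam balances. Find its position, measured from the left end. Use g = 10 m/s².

x ≈ 2.99 m from the left end

About the knife-edge support (at 2.29 m from the left end):
Bucket of sand: 17.3 × 10 = 173 N down at 1.55 m → arm 0.74 m, τ = 173 × 0.74 = 128 N·m counterclockwise.
Net moment of existing loads = 128 N·m counterclockwise.
The crate weighs 18.3 × 10 = 183 N and must supply an equal clockwise moment, so its lever arm about the knife-edge support is 128 / 183 = 0.699 m.
That puts it at 2.29 + 0.699 = 2.99 m from the left end.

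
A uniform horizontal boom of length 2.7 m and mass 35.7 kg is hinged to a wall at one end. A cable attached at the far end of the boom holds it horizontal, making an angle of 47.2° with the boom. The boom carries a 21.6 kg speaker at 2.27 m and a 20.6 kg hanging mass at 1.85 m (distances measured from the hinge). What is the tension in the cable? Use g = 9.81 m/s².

Taking torques about the hinge:
Beam weight: 35.7 × 9.81 = 350.2 N down at 1.35 m → arm 1.35 m, τ = 350.2 × 1.35 = 472.8 N·m clockwise.
Speaker: 21.6 × 9.81 = 211.9 N down at 2.27 m → arm 2.27 m, τ = 211.9 × 2.27 = 481 N·m clockwise.
Hanging mass: 20.6 × 9.81 = 202.1 N down at 1.85 m → arm 1.85 m, τ = 202.1 × 1.85 = 373.9 N·m clockwise.
Total clockwise load moment = 1328 N·m.
The cable tension T acts at 2.7 m; only its component perpendicular to the boom, T sinθ, produces torque. sin 47.2° = 0.7337.
Στ = 0 ⇒ T × 2.7 × 0.7337 = 1328 ⇒ T = 1328 / 1.981 = 670 N.

T ≈ 670 N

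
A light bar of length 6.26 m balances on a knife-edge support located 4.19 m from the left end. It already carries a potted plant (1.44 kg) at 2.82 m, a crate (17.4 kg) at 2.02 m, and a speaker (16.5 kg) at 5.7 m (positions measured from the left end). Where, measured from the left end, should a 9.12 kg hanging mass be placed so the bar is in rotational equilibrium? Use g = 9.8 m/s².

x ≈ 5.81 m from the left end

About the knife-edge support (at 4.19 m from the left end):
Potted plant: 1.44 × 9.8 = 14.11 N down at 2.82 m → arm 1.37 m, τ = 14.11 × 1.37 = 19.33 N·m counterclockwise.
Crate: 17.4 × 9.8 = 170.5 N down at 2.02 m → arm 2.17 m, τ = 170.5 × 2.17 = 370 N·m counterclockwise.
Speaker: 16.5 × 9.8 = 161.7 N down at 5.7 m → arm 1.51 m, τ = 161.7 × 1.51 = 244.2 N·m clockwise.
Net moment of existing loads = 145.1 N·m counterclockwise.
The hanging mass weighs 9.12 × 9.8 = 89.38 N and must supply an equal clockwise moment, so its lever arm about the knife-edge support is 145.1 / 89.38 = 1.62 m.
That puts it at 4.19 + 1.62 = 5.81 m from the left end.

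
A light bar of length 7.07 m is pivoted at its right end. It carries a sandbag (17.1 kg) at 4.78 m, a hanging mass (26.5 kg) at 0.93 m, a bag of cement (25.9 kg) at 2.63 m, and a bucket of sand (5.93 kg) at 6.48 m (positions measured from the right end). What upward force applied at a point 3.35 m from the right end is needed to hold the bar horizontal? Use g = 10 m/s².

F ≈ 636 N

Taking torques about the right end:
Sandbag: 17.1 × 10 = 171 N down at 4.78 m → arm 4.78 m, τ = 171 × 4.78 = 817.4 N·m counterclockwise.
Hanging mass: 26.5 × 10 = 265 N down at 0.93 m → arm 0.93 m, τ = 265 × 0.93 = 246.5 N·m counterclockwise.
Bag of cement: 25.9 × 10 = 259 N down at 2.63 m → arm 2.63 m, τ = 259 × 2.63 = 681.2 N·m counterclockwise.
Bucket of sand: 5.93 × 10 = 59.3 N down at 6.48 m → arm 6.48 m, τ = 59.3 × 6.48 = 384.3 N·m counterclockwise.
Net moment of the loads = 2129 N·m counterclockwise.
The upward force F acts at a point 3.35 m from the right end, arm 3.35 m, giving F × 3.35 clockwise.
Setting net torque to zero: F × 3.35 = 2129 → F = 2129 / 3.35 = 636 N.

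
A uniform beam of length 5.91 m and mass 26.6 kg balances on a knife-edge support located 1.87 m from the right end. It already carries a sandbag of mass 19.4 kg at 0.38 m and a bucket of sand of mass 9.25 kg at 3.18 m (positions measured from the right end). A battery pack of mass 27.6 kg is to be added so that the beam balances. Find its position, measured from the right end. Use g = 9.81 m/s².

x ≈ 1.43 m from the right end

Taking torques about the knife-edge support (at 1.87 m from the right end):
Beam weight: 26.6 × 9.81 = 260.9 N down at 2.955 m → arm 1.085 m, τ = 260.9 × 1.085 = 283.1 N·m counterclockwise.
Sandbag: 19.4 × 9.81 = 190.3 N down at 0.38 m → arm 1.49 m, τ = 190.3 × 1.49 = 283.5 N·m clockwise.
Bucket of sand: 9.25 × 9.81 = 90.74 N down at 3.18 m → arm 1.31 m, τ = 90.74 × 1.31 = 118.9 N·m counterclockwise.
Net moment of existing loads = 118.5 N·m counterclockwise.
The battery pack weighs 27.6 × 9.81 = 270.8 N and must supply an equal clockwise moment, so its lever arm about the knife-edge support is 118.5 / 270.8 = 0.438 m.
That puts it at 1.87 − 0.438 = 1.43 m from the right end.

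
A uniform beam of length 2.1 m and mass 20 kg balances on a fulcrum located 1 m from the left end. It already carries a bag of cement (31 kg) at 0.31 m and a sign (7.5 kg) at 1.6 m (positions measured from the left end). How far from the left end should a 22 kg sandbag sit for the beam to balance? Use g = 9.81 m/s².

x ≈ 1.72 m from the left end

Sum moments about the fulcrum (at 1 m from the left end) (the support reaction has zero arm there).
Beam weight: 20 × 9.81 = 196.2 N down at 1.05 m → arm 0.05 m, τ = 196.2 × 0.05 = 9.81 N·m clockwise.
Bag of cement: 31 × 9.81 = 304.1 N down at 0.31 m → arm 0.69 m, τ = 304.1 × 0.69 = 209.8 N·m counterclockwise.
Sign: 7.5 × 9.81 = 73.58 N down at 1.6 m → arm 0.6 m, τ = 73.58 × 0.6 = 44.15 N·m clockwise.
Net moment of existing loads = 155.8 N·m counterclockwise.
The sandbag weighs 22 × 9.81 = 215.8 N and must supply an equal clockwise moment, so its lever arm about the fulcrum is 155.8 / 215.8 = 0.722 m.
That puts it at 1 + 0.722 = 1.72 m from the left end.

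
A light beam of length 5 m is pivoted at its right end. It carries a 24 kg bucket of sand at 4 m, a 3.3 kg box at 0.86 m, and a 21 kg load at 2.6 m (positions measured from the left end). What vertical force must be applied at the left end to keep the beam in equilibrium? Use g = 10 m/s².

Take moments about the right end.
Bucket of sand: 24 × 10 = 240 N down at 4 m → arm 1 m, τ = 240 × 1 = 240 N·m counterclockwise.
Box: 3.3 × 10 = 33 N down at 0.86 m → arm 4.14 m, τ = 33 × 4.14 = 136.6 N·m counterclockwise.
Load: 21 × 10 = 210 N down at 2.6 m → arm 2.4 m, τ = 210 × 2.4 = 504 N·m counterclockwise.
Net moment of the loads = 880.6 N·m counterclockwise.
The upward force F acts at the left end, arm 5 m, giving F × 5 clockwise.
Balancing moments: F × 5 = 880.6, giving F = 880.6 / 5 = 176 N.

F ≈ 176 N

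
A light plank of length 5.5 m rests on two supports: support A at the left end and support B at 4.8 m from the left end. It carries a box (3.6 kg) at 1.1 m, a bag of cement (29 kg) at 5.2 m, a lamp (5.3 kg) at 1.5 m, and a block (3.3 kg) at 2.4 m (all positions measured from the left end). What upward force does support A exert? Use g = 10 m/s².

Sum moments about support B (its reaction then has zero moment arm).
Box: 3.6 × 10 = 36 N down at 1.1 m → arm 3.7 m, τ = 36 × 3.7 = 133.2 N·m counterclockwise.
Bag of cement: 29 × 10 = 290 N down at 5.2 m → arm 0.4 m, τ = 290 × 0.4 = 116 N·m clockwise.
Lamp: 5.3 × 10 = 53 N down at 1.5 m → arm 3.3 m, τ = 53 × 3.3 = 174.9 N·m counterclockwise.
Block: 3.3 × 10 = 33 N down at 2.4 m → arm 2.4 m, τ = 33 × 2.4 = 79.2 N·m counterclockwise.
Net load moment about support B = 271.3 N·m counterclockwise.
Reaction R at support A is upward at 0 m, arm 4.8 m → moment R × 4.8 clockwise.
Balancing moments: R × 4.8 = 271.3, giving R = 56.5 N.

R_A ≈ 56.5 N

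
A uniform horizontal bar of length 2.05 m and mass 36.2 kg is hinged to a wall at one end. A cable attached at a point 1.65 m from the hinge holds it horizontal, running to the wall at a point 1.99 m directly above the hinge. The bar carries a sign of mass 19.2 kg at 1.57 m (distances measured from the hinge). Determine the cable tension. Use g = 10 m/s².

Sum moments about the hinge (the unknown hinge reaction has zero arm there).
Beam weight: 36.2 × 10 = 362 N down at 1.025 m → arm 1.025 m, τ = 362 × 1.025 = 371 N·m clockwise.
Sign: 19.2 × 10 = 192 N down at 1.57 m → arm 1.57 m, τ = 192 × 1.57 = 301.4 N·m clockwise.
Total clockwise load moment = 672.4 N·m.
The cable tension T acts at 1.65 m; only its component perpendicular to the bar, T sinθ, produces torque. sinθ = h/√(h²+d²) = 1.99/√(1.99²+1.65²) = 0.7698.
Στ = 0 ⇒ T × 1.65 × 0.7698 = 672.4 ⇒ T = 672.4 / 1.27 = 529 N.

T ≈ 529 N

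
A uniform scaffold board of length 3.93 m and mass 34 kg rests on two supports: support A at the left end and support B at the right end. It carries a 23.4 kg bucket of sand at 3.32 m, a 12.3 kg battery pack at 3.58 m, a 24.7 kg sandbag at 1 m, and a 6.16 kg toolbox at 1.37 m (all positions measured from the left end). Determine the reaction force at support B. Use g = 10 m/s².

R_B ≈ 564 N

Choose support A as the axis so its reaction then has zero moment arm.
Beam weight: 34 × 10 = 340 N down at 1.965 m → arm 1.965 m, τ = 340 × 1.965 = 668.1 N·m clockwise.
Bucket of sand: 23.4 × 10 = 234 N down at 3.32 m → arm 3.32 m, τ = 234 × 3.32 = 776.9 N·m clockwise.
Battery pack: 12.3 × 10 = 123 N down at 3.58 m → arm 3.58 m, τ = 123 × 3.58 = 440.3 N·m clockwise.
Sandbag: 24.7 × 10 = 247 N down at 1 m → arm 1 m, τ = 247 × 1 = 247 N·m clockwise.
Toolbox: 6.16 × 10 = 61.6 N down at 1.37 m → arm 1.37 m, τ = 61.6 × 1.37 = 84.39 N·m clockwise.
Net load moment about support A = 2217 N·m clockwise.
Reaction R at support B is upward at 3.93 m, arm 3.93 m → moment R × 3.93 counterclockwise.
Στ = 0 ⇒ R × 3.93 = 2217 ⇒ R = 564 N.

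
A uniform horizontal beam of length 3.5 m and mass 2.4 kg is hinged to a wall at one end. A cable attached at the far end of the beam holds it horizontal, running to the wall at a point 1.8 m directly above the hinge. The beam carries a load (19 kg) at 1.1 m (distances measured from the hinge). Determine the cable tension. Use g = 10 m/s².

About the hinge:
Beam weight: 2.4 × 10 = 24 N down at 1.75 m → arm 1.75 m, τ = 24 × 1.75 = 42 N·m clockwise.
Load: 19 × 10 = 190 N down at 1.1 m → arm 1.1 m, τ = 190 × 1.1 = 209 N·m clockwise.
Total clockwise load moment = 251 N·m.
The cable tension T acts at 3.5 m; only its component perpendicular to the beam, T sinθ, produces torque. sinθ = h/√(h²+d²) = 1.8/√(1.8²+3.5²) = 0.4573.
Στ = 0 ⇒ T × 3.5 × 0.4573 = 251 ⇒ T = 251 / 1.601 = 157 N.

T ≈ 157 N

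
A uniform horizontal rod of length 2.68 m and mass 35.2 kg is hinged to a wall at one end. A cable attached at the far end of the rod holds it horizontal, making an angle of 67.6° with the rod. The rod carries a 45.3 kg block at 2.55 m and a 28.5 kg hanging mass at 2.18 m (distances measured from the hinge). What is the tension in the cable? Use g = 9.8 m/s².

T ≈ 889 N

Choose the hinge as the axis so the unknown hinge reaction has zero arm there.
Beam weight: 35.2 × 9.8 = 345 N down at 1.34 m → arm 1.34 m, τ = 345 × 1.34 = 462.3 N·m clockwise.
Block: 45.3 × 9.8 = 443.9 N down at 2.55 m → arm 2.55 m, τ = 443.9 × 2.55 = 1132 N·m clockwise.
Hanging mass: 28.5 × 9.8 = 279.3 N down at 2.18 m → arm 2.18 m, τ = 279.3 × 2.18 = 608.9 N·m clockwise.
Total clockwise load moment = 2203 N·m.
The cable tension T acts at 2.68 m; only its component perpendicular to the rod, T sinθ, produces torque. sin 67.6° = 0.9245.
For rotational equilibrium, T × 2.68 × 0.9245 = 2203, so T = 2203 / 2.478 = 889 N.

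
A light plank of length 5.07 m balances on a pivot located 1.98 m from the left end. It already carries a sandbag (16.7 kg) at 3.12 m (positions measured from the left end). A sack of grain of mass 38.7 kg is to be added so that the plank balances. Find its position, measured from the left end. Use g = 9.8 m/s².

Choose the pivot (at 1.98 m from the left end) as the axis so the support reaction has zero arm there.
Sandbag: 16.7 × 9.8 = 163.7 N down at 3.12 m → arm 1.14 m, τ = 163.7 × 1.14 = 186.6 N·m clockwise.
Net moment of existing loads = 186.6 N·m clockwise.
The sack of grain weighs 38.7 × 9.8 = 379.3 N and must supply an equal counterclockwise moment, so its lever arm about the pivot is 186.6 / 379.3 = 0.492 m.
That puts it at 1.98 − 0.492 = 1.49 m from the left end.

x ≈ 1.49 m from the left end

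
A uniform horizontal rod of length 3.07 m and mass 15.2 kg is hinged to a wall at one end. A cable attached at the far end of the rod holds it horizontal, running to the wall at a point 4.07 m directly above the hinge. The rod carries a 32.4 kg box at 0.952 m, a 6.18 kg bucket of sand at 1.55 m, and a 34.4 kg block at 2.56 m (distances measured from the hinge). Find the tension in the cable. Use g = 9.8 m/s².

T ≈ 607 N

Choose the hinge as the axis so the unknown hinge reaction has zero arm there.
Beam weight: 15.2 × 9.8 = 149 N down at 1.535 m → arm 1.535 m, τ = 149 × 1.535 = 228.7 N·m clockwise.
Box: 32.4 × 9.8 = 317.5 N down at 0.952 m → arm 0.952 m, τ = 317.5 × 0.952 = 302.3 N·m clockwise.
Bucket of sand: 6.18 × 9.8 = 60.56 N down at 1.55 m → arm 1.55 m, τ = 60.56 × 1.55 = 93.87 N·m clockwise.
Block: 34.4 × 9.8 = 337.1 N down at 2.56 m → arm 2.56 m, τ = 337.1 × 2.56 = 863 N·m clockwise.
Total clockwise load moment = 1488 N·m.
The cable tension T acts at 3.07 m; only its component perpendicular to the rod, T sinθ, produces torque. sinθ = h/√(h²+d²) = 4.07/√(4.07²+3.07²) = 0.7983.
Setting net torque to zero: T × 3.07 × 0.7983 = 1488 → T = 1488 / 2.451 = 607 N.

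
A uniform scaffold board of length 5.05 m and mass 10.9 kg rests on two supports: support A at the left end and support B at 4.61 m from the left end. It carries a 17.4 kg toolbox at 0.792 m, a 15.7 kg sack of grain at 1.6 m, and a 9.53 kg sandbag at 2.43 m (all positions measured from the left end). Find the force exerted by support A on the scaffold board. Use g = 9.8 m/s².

R_A ≈ 334 N

Take moments about support B.
Beam weight: 10.9 × 9.8 = 106.8 N down at 2.525 m → arm 2.085 m, τ = 106.8 × 2.085 = 222.7 N·m counterclockwise.
Toolbox: 17.4 × 9.8 = 170.5 N down at 0.792 m → arm 3.818 m, τ = 170.5 × 3.818 = 651 N·m counterclockwise.
Sack of grain: 15.7 × 9.8 = 153.9 N down at 1.6 m → arm 3.01 m, τ = 153.9 × 3.01 = 463.2 N·m counterclockwise.
Sandbag: 9.53 × 9.8 = 93.39 N down at 2.43 m → arm 2.18 m, τ = 93.39 × 2.18 = 203.6 N·m counterclockwise.
Net load moment about support B = 1540 N·m counterclockwise.
Reaction R at support A is upward at 0 m, arm 4.61 m → moment R × 4.61 clockwise.
For rotational equilibrium, R × 4.61 = 1540, so R = 334 N.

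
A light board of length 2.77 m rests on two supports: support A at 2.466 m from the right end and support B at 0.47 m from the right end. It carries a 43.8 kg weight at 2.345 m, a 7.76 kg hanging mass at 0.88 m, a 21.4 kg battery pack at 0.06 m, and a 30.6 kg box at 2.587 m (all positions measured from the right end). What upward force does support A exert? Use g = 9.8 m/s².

Choose support B as the axis so its reaction then has zero moment arm.
Weight: 43.8 × 9.8 = 429.2 N down at 2.345 m → arm 1.875 m, τ = 429.2 × 1.875 = 804.8 N·m counterclockwise.
Hanging mass: 7.76 × 9.8 = 76.05 N down at 0.88 m → arm 0.41 m, τ = 76.05 × 0.41 = 31.18 N·m counterclockwise.
Battery pack: 21.4 × 9.8 = 209.7 N down at 0.06 m → arm 0.41 m, τ = 209.7 × 0.41 = 85.98 N·m clockwise.
Box: 30.6 × 9.8 = 299.9 N down at 2.587 m → arm 2.117 m, τ = 299.9 × 2.117 = 634.9 N·m counterclockwise.
Net load moment about support B = 1385 N·m counterclockwise.
Reaction R at support A is upward at 2.466 m, arm 1.996 m → moment R × 1.996 clockwise.
Setting net torque to zero: R × 1.996 = 1385 → R = 694 N.

R_A ≈ 694 N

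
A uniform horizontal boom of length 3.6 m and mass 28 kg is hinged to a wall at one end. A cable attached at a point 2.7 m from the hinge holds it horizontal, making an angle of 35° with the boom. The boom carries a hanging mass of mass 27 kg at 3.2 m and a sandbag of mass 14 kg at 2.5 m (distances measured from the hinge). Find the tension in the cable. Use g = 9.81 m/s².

Choose the hinge as the axis so the unknown hinge reaction has zero arm there.
Beam weight: 28 × 9.81 = 274.7 N down at 1.8 m → arm 1.8 m, τ = 274.7 × 1.8 = 494.5 N·m clockwise.
Hanging mass: 27 × 9.81 = 264.9 N down at 3.2 m → arm 3.2 m, τ = 264.9 × 3.2 = 847.7 N·m clockwise.
Sandbag: 14 × 9.81 = 137.3 N down at 2.5 m → arm 2.5 m, τ = 137.3 × 2.5 = 343.2 N·m clockwise.
Total clockwise load moment = 1685 N·m.
The cable tension T acts at 2.7 m; only its component perpendicular to the boom, T sinθ, produces torque. sin 35° = 0.5736.
Balancing moments: T × 2.7 × 0.5736 = 1685, giving T = 1685 / 1.549 = 1090 N.

T ≈ 1090 N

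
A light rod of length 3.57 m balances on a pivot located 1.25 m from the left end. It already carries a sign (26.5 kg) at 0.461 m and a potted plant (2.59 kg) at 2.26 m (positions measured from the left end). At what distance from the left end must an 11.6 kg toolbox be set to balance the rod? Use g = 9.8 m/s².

Sum moments about the pivot (at 1.25 m from the left end) (the support reaction has zero arm there).
Sign: 26.5 × 9.8 = 259.7 N down at 0.461 m → arm 0.789 m, τ = 259.7 × 0.789 = 204.9 N·m counterclockwise.
Potted plant: 2.59 × 9.8 = 25.38 N down at 2.26 m → arm 1.01 m, τ = 25.38 × 1.01 = 25.63 N·m clockwise.
Net moment of existing loads = 179.3 N·m counterclockwise.
The toolbox weighs 11.6 × 9.8 = 113.7 N and must supply an equal clockwise moment, so its lever arm about the pivot is 179.3 / 113.7 = 1.58 m.
That puts it at 1.25 + 1.58 = 2.83 m from the left end.

x ≈ 2.83 m from the left end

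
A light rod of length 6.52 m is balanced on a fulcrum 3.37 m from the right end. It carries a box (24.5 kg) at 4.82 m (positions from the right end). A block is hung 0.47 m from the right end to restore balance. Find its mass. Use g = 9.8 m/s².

m ≈ 12.2 kg

Choose the fulcrum (at 3.37 m from the right end) as the axis so the support reaction has zero arm there.
Box: 24.5 × 9.8 = 240.1 N down at 4.82 m → arm 1.45 m, τ = 240.1 × 1.45 = 348.1 N·m counterclockwise.
Net moment of known loads = 348.1 N·m counterclockwise.
An unknown mass m at 0.47 m has arm 2.9 m; its moment is m·g·2.9 clockwise.
Setting net torque to zero: m × 9.8 × 2.9 = 348.1 → m = 348.1 / (9.8 × 2.9) = 12.2 kg.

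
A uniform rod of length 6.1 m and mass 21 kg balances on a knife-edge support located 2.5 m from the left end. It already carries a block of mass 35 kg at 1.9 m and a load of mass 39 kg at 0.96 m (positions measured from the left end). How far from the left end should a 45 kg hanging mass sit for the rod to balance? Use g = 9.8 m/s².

x ≈ 4.04 m from the left end

Taking torques about the knife-edge support (at 2.5 m from the left end):
Beam weight: 21 × 9.8 = 205.8 N down at 3.05 m → arm 0.55 m, τ = 205.8 × 0.55 = 113.2 N·m clockwise.
Block: 35 × 9.8 = 343 N down at 1.9 m → arm 0.6 m, τ = 343 × 0.6 = 205.8 N·m counterclockwise.
Load: 39 × 9.8 = 382.2 N down at 0.96 m → arm 1.54 m, τ = 382.2 × 1.54 = 588.6 N·m counterclockwise.
Net moment of existing loads = 681.2 N·m counterclockwise.
The hanging mass weighs 45 × 9.8 = 441 N and must supply an equal clockwise moment, so its lever arm about the knife-edge support is 681.2 / 441 = 1.54 m.
That puts it at 2.5 + 1.54 = 4.04 m from the left end.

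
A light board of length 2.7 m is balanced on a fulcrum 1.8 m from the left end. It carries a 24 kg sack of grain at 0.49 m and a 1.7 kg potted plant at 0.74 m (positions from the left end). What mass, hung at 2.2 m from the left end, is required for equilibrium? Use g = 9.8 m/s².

About the fulcrum (at 1.8 m from the left end):
Sack of grain: 24 × 9.8 = 235.2 N down at 0.49 m → arm 1.31 m, τ = 235.2 × 1.31 = 308.1 N·m counterclockwise.
Potted plant: 1.7 × 9.8 = 16.66 N down at 0.74 m → arm 1.06 m, τ = 16.66 × 1.06 = 17.66 N·m counterclockwise.
Net moment of known loads = 325.8 N·m counterclockwise.
An unknown mass m at 2.2 m has arm 0.4 m; its moment is m·g·0.4 clockwise.
Balancing moments: m × 9.8 × 0.4 = 325.8, giving m = 325.8 / (9.8 × 0.4) = 83.1 kg.

m ≈ 83.1 kg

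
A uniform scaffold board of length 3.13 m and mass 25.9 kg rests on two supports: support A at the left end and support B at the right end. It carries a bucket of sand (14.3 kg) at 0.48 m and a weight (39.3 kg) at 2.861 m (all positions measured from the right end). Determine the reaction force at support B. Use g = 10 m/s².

R_B ≈ 284 N

Taking torques about support A:
Beam weight: 25.9 × 10 = 259 N down at 1.565 m → arm 1.565 m, τ = 259 × 1.565 = 405.3 N·m clockwise.
Bucket of sand: 14.3 × 10 = 143 N down at 0.48 m → arm 2.65 m, τ = 143 × 2.65 = 378.9 N·m clockwise.
Weight: 39.3 × 10 = 393 N down at 2.861 m → arm 0.269 m, τ = 393 × 0.269 = 105.7 N·m clockwise.
Net load moment about support A = 889.9 N·m clockwise.
Reaction R at support B is upward at 0 m, arm 3.13 m → moment R × 3.13 counterclockwise.
Στ = 0 ⇒ R × 3.13 = 889.9 ⇒ R = 284 N.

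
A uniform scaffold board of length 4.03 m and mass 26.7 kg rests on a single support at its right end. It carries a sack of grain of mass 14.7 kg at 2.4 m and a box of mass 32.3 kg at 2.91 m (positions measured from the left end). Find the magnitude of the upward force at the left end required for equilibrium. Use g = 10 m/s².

About the right end:
Beam weight: 26.7 × 10 = 267 N down at 2.015 m → arm 2.015 m, τ = 267 × 2.015 = 538 N·m counterclockwise.
Sack of grain: 14.7 × 10 = 147 N down at 2.4 m → arm 1.63 m, τ = 147 × 1.63 = 239.6 N·m counterclockwise.
Box: 32.3 × 10 = 323 N down at 2.91 m → arm 1.12 m, τ = 323 × 1.12 = 361.8 N·m counterclockwise.
Net moment of the loads = 1139 N·m counterclockwise.
The upward force F acts at the left end, arm 4.03 m, giving F × 4.03 clockwise.
Balancing moments: F × 4.03 = 1139, giving F = 1139 / 4.03 = 283 N.

F ≈ 283 N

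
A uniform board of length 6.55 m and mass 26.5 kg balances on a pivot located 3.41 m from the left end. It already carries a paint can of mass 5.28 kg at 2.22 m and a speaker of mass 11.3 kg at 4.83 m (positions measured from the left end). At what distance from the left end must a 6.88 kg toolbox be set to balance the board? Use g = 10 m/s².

x ≈ 2.51 m from the left end

Sum moments about the pivot (at 3.41 m from the left end) (the support reaction has zero arm there).
Beam weight: 26.5 × 10 = 265 N down at 3.275 m → arm 0.135 m, τ = 265 × 0.135 = 35.78 N·m counterclockwise.
Paint can: 5.28 × 10 = 52.8 N down at 2.22 m → arm 1.19 m, τ = 52.8 × 1.19 = 62.83 N·m counterclockwise.
Speaker: 11.3 × 10 = 113 N down at 4.83 m → arm 1.42 m, τ = 113 × 1.42 = 160.5 N·m clockwise.
Net moment of existing loads = 61.89 N·m clockwise.
The toolbox weighs 6.88 × 10 = 68.8 N and must supply an equal counterclockwise moment, so its lever arm about the pivot is 61.89 / 68.8 = 0.9 m.
That puts it at 3.41 − 0.9 = 2.51 m from the left end.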